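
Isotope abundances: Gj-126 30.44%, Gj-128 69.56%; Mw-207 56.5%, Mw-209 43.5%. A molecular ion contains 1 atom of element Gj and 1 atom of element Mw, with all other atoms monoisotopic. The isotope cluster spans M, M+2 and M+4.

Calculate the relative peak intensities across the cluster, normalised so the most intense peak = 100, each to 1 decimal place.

Element Gj pattern (n=1): 0.3044 : 0.6956
Element Mw pattern (n=1): 0.5650 : 0.4350
Convolve the two distributions (both contribute in 2-u steps):
  M: 0.3044×0.5650 = 0.171986
  M+2: 0.3044×0.4350 + 0.6956×0.5650 = 0.525428
  M+4: 0.6956×0.4350 = 0.302586
Scale to base peak (0.525428) = 100: 32.7 : 100.0 : 57.6

32.7 : 100.0 : 57.6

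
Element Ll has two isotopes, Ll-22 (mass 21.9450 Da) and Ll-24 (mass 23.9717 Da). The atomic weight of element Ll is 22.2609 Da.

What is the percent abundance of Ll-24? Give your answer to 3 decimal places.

15.587%

Let x be the fractional abundance of Ll-22; then Ll-24 has abundance 1 − x.
21.9450·x + 23.9717·(1 − x) = 22.2609
(21.9450 − 23.9717)·x = 22.2609 − 23.9717
x = -1.7108 / -2.0267 = 0.84413 → 84.413% Ll-22, 15.587% Ll-24.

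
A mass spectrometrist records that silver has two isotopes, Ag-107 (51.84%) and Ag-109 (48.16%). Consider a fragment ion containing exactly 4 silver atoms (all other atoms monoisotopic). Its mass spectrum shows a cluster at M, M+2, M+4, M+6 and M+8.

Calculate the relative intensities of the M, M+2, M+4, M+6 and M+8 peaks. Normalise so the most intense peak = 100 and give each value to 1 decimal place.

Expanding (0.5184 + 0.4816)^4:
P(M) = 0.5184^4 = 0.072220
P(M+2) = 4 × 0.5184^3 × 0.4816^1 = 0.268375
P(M+4) = 6 × 0.5184^2 × 0.4816^2 = 0.373985
P(M+6) = 4 × 0.5184^1 × 0.4816^3 = 0.231624
P(M+8) = 0.4816^4 = 0.053795
The M+4 peak is largest (0.373985); scaling to 100 gives 19.3 : 71.8 : 100.0 : 61.9 : 14.4.

19.3 : 71.8 : 100.0 : 61.9 : 14.4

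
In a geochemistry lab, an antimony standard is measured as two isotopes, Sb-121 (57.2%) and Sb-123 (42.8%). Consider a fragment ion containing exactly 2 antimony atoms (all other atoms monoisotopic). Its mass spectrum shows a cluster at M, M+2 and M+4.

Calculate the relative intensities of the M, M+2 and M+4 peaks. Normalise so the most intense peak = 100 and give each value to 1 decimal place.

66.8 : 100.0 : 37.4

Each Sb atom is independently Sb-121 (p = 0.572) or Sb-123 (q = 0.428); the cluster is the binomial expansion (p + q)^2.
P(M) = 0.572^2 = 0.327184
P(M+2) = 2 × 0.572^1 × 0.428^1 = 0.489632
P(M+4) = 0.428^2 = 0.183184
The M+2 peak is largest (0.489632); scaling to 100 gives 66.8 : 100.0 : 37.4.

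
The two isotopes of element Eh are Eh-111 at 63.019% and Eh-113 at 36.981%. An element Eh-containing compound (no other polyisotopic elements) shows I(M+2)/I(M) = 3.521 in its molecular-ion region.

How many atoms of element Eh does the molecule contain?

The M+2/M ratio from n Eh atoms is n · q/p = n · 0.36981/0.63019.
n = 3.521 × 0.63019/0.36981 = 6.00 ≈ 6

6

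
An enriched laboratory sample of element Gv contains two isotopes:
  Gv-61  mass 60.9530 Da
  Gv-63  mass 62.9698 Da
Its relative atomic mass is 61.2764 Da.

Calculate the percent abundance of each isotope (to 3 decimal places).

With x = fraction of Gv-61 (so Gv-63 is 1 − x):
60.9530·x + 62.9698·(1 − x) = 61.2764
(60.9530 − 62.9698)·x = 61.2764 − 62.9698
x = -1.6934 / -2.0168 = 0.83965 → 83.965% Gv-61, 16.035% Gv-63.

Gv-61: 83.965%, Gv-63: 16.035%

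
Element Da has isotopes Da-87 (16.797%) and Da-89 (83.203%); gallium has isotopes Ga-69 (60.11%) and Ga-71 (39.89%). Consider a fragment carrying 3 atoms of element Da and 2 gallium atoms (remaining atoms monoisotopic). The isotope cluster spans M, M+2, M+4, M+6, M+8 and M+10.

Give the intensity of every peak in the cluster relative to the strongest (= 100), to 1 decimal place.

0.4 : 7.2 : 41.5 : 100.0 : 85.8 : 23.7

Element Da pattern (n=3): 0.00473909 : 0.07042449 : 0.34884375 : 0.57599267
Gallium pattern (n=2): 0.36132121 : 0.47955758 : 0.15912121
Convolve the two distributions (both contribute in 2-u steps):
  M: 0.00473909×0.36132121 = 0.001712
  M+2: 0.00473909×0.47955758 + 0.07042449×0.36132121 = 0.027719
  M+4: 0.00473909×0.15912121 + 0.07042449×0.47955758 + 0.34884375×0.36132121 = 0.160571
  M+6: 0.07042449×0.15912121 + 0.34884375×0.47955758 + 0.57599267×0.36132121 = 0.386615
  M+8: 0.34884375×0.15912121 + 0.57599267×0.47955758 = 0.331730
  M+10: 0.57599267×0.15912121 = 0.091653
Scale to base peak (0.386615) = 100: 0.4 : 7.2 : 41.5 : 100.0 : 85.8 : 23.7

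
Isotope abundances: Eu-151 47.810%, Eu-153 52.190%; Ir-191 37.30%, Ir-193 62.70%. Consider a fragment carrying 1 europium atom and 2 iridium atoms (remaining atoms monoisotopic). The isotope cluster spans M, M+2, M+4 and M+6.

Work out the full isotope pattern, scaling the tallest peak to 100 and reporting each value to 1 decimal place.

Europium pattern (n=1): 0.4781 : 0.5219
Iridium pattern (n=2): 0.139129 : 0.467742 : 0.393129
Convolve the two distributions (both contribute in 2-u steps):
  M: 0.4781×0.139129 = 0.066518
  M+2: 0.4781×0.467742 + 0.5219×0.139129 = 0.296239
  M+4: 0.4781×0.393129 + 0.5219×0.467742 = 0.432070
  M+6: 0.5219×0.393129 = 0.205174
Scale to base peak (0.432070) = 100: 15.4 : 68.6 : 100.0 : 47.5

15.4 : 68.6 : 100.0 : 47.5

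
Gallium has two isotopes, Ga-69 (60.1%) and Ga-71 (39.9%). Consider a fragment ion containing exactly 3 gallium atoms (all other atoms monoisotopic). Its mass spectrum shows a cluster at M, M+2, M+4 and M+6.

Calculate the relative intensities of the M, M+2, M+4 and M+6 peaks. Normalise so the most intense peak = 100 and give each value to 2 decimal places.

Each Ga atom is independently Ga-69 (p = 0.601) or Ga-71 (q = 0.399); the cluster is the binomial expansion (p + q)^3.
P(M) = 0.601^3 = 0.217082
P(M+2) = 3 × 0.601^2 × 0.399^1 = 0.432358
P(M+4) = 3 × 0.601^1 × 0.399^2 = 0.287039
P(M+6) = 0.399^3 = 0.063521
The M+2 peak is largest (0.432358); scaling to 100 gives 50.21 : 100.00 : 66.39 : 14.69.

50.21 : 100.00 : 66.39 : 14.69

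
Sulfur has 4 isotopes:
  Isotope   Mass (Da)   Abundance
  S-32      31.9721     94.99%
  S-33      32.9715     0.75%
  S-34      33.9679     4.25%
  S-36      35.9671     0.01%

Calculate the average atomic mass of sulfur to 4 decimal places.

Average mass = Σ (abundance × isotope mass) = 0.9499 × 31.9721 + 0.0075 × 32.9715 + 0.0425 × 33.9679 + 0.0001 × 35.9671
= 30.37030 + 0.24729 + 1.44364 + 0.00360 = 32.06483 Da

32.0648 Da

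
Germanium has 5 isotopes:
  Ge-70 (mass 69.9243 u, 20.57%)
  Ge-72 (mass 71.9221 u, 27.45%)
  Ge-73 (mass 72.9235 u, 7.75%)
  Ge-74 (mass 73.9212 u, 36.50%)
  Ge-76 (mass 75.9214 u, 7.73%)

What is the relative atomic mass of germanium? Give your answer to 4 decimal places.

Ar = Σ fᵢ·mᵢ = 0.2057 × 69.9243 + 0.2745 × 71.9221 + 0.0775 × 72.9235 + 0.3650 × 73.9212 + 0.0773 × 75.9214
= 14.38343 + 19.74262 + 5.65157 + 26.98124 + 5.86872 = 72.62758 u

72.6276 u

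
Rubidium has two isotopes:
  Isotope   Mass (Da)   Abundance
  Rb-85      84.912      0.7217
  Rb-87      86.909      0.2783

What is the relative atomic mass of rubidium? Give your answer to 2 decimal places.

Ar = Σ fᵢ·mᵢ = 0.7217 × 84.912 + 0.2783 × 86.909
= 61.2810 + 24.1868 = 85.4678 Da

85.47 Da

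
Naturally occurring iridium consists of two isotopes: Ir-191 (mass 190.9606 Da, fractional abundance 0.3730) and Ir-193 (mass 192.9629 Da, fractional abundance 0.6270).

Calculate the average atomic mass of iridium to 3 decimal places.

Average mass = Σ (abundance × isotope mass) = 0.3730 × 190.9606 + 0.6270 × 192.9629
= 71.22830 + 120.98774 = 192.21604 Da

192.216 Da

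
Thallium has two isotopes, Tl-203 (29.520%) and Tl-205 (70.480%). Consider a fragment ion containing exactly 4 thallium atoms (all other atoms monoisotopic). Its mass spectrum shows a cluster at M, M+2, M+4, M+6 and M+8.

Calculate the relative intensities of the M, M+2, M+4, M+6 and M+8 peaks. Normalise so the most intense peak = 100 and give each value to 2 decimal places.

1.84 : 17.54 : 62.83 : 100.00 : 59.69

The 4 Tl atoms are independent, so intensities follow the terms of (0.29520 + 0.70480)^4.
P(M) = 0.29520^4 = 0.007594
P(M+2) = 4 × 0.29520^3 × 0.70480^1 = 0.072523
P(M+4) = 6 × 0.29520^2 × 0.70480^2 = 0.259726
P(M+6) = 4 × 0.29520^1 × 0.70480^3 = 0.413403
P(M+8) = 0.70480^4 = 0.246754
The M+6 peak is largest (0.413403); scaling to 100 gives 1.84 : 17.54 : 62.83 : 100.00 : 59.69.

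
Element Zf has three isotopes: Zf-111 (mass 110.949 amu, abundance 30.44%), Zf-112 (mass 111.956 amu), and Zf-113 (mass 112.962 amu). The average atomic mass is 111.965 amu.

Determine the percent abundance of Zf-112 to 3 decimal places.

The remaining 69.56% is split between Zf-112 (fraction x) and Zf-113 (fraction 0.6956 − x).
Substituting: 111.956x + 112.962(0.6956 − x) = 78.1921244
(111.956 − 112.962)x = -0.3842428  ⇒  x = 0.38195, y = 0.31365
Zf-112: 38.195%, Zf-113: 31.365%.

38.195%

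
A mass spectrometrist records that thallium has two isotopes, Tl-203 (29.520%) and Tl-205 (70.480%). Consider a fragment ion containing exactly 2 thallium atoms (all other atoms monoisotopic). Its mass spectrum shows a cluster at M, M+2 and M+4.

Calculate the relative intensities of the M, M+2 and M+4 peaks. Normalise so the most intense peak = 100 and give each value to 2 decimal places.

17.54 : 83.77 : 100.00

The 2 Tl atoms are independent, so intensities follow the terms of (0.29520 + 0.70480)^2.
P(M) = 0.29520^2 = 0.087143
P(M+2) = 2 × 0.29520^1 × 0.70480^1 = 0.416114
P(M+4) = 0.70480^2 = 0.496743
The M+4 peak is largest (0.496743); scaling to 100 gives 17.54 : 83.77 : 100.00.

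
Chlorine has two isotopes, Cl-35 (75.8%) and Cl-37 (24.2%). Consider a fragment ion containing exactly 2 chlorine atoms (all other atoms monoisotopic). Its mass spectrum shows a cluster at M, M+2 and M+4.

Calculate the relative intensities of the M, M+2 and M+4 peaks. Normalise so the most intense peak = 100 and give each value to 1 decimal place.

100.0 : 63.9 : 10.2

The 2 Cl atoms are independent, so intensities follow the terms of (0.758 + 0.242)^2.
P(M) = 0.758^2 = 0.574564
P(M+2) = 2 × 0.758^1 × 0.242^1 = 0.366872
P(M+4) = 0.242^2 = 0.058564
The M peak is largest (0.574564); scaling to 100 gives 100.0 : 63.9 : 10.2.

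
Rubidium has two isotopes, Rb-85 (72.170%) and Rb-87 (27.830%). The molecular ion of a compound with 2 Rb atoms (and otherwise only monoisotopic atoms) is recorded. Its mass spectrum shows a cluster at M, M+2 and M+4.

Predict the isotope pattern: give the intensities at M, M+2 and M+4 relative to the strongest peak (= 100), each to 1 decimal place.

Expanding (0.72170 + 0.27830)^2:
P(M) = 0.72170^2 = 0.520851
P(M+2) = 2 × 0.72170^1 × 0.27830^1 = 0.401698
P(M+4) = 0.27830^2 = 0.077451
The M peak is largest (0.520851); scaling to 100 gives 100.0 : 77.1 : 14.9.

100.0 : 77.1 : 14.9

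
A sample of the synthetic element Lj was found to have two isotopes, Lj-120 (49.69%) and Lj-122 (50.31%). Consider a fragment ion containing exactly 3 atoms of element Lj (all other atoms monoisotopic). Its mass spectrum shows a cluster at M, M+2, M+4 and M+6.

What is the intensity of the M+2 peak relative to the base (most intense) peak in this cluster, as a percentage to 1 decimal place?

(0.4969 + 0.5031)^3 gives M 0.1227, M+2 0.3727, M+4 0.3773, M+6 0.1273; the largest is M+4.
P(M+4) = C(3,2) × 0.4969^1 × 0.5031^2 = 3 × 0.4969 × 0.25310961 = 0.377310 (base)
P(M+2) = C(3,1) × 0.4969^2 × 0.5031^1 = 3 × 0.24690961 × 0.5031 = 0.372661
Relative intensity = 0.372661 / 0.377310 × 100 = 98.8

98.8%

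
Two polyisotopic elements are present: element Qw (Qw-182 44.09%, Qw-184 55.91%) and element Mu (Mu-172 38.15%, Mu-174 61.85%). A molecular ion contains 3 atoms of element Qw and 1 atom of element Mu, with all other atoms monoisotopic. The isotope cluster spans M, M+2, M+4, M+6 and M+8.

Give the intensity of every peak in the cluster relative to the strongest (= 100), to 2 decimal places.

Element Qw pattern (n=3): 0.08570779 : 0.32605506 : 0.41346651 : 0.17477064
Element Mu pattern (n=1): 0.3815 : 0.6185
Convolve the two distributions (both contribute in 2-u steps):
  M: 0.08570779×0.3815 = 0.032698
  M+2: 0.08570779×0.6185 + 0.32605506×0.3815 = 0.177400
  M+4: 0.32605506×0.6185 + 0.41346651×0.3815 = 0.359403
  M+6: 0.41346651×0.6185 + 0.17477064×0.3815 = 0.322404
  M+8: 0.17477064×0.6185 = 0.108096
Scale to base peak (0.359403) = 100: 9.10 : 49.36 : 100.00 : 89.71 : 30.08

9.10 : 49.36 : 100.00 : 89.71 : 30.08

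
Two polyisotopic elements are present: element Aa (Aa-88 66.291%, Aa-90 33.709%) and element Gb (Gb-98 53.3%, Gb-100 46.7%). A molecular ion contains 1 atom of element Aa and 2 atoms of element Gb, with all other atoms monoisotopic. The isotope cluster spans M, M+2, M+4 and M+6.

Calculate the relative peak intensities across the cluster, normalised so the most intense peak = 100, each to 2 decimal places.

44.23 : 100.00 : 73.37 : 17.27

Element Aa pattern (n=1): 0.66291 : 0.33709
Element Gb pattern (n=2): 0.284089 : 0.497822 : 0.218089
Convolve the two distributions (both contribute in 2-u steps):
  M: 0.66291×0.284089 = 0.188325
  M+2: 0.66291×0.497822 + 0.33709×0.284089 = 0.425775
  M+4: 0.66291×0.218089 + 0.33709×0.497822 = 0.312384
  M+6: 0.33709×0.218089 = 0.073516
Scale to base peak (0.425775) = 100: 44.23 : 100.00 : 73.37 : 17.27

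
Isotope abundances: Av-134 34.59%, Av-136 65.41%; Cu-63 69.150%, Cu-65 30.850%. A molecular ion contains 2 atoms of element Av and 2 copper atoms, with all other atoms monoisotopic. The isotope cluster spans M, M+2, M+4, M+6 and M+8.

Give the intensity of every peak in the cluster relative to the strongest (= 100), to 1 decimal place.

14.0 : 65.4 : 100.0 : 55.2 : 10.0

Element Av pattern (n=2): 0.11964681 : 0.45250638 : 0.42784681
Copper pattern (n=2): 0.47817225 : 0.4266555 : 0.09517225
Convolve the two distributions (both contribute in 2-u steps):
  M: 0.11964681×0.47817225 = 0.057212
  M+2: 0.11964681×0.4266555 + 0.45250638×0.47817225 = 0.267424
  M+4: 0.11964681×0.09517225 + 0.45250638×0.4266555 + 0.42784681×0.47817225 = 0.409036
  M+6: 0.45250638×0.09517225 + 0.42784681×0.4266555 = 0.225609
  M+8: 0.42784681×0.09517225 = 0.040719
Scale to base peak (0.409036) = 100: 14.0 : 65.4 : 100.0 : 55.2 : 10.0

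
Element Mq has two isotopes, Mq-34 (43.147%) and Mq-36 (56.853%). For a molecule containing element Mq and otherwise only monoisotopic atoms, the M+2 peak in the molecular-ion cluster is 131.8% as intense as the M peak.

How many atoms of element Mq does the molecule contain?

The M+2/M ratio from n Mq atoms is n · q/p = n · 0.56853/0.43147.
n = 1.318 × 0.43147/0.56853 = 1.00 ≈ 1

1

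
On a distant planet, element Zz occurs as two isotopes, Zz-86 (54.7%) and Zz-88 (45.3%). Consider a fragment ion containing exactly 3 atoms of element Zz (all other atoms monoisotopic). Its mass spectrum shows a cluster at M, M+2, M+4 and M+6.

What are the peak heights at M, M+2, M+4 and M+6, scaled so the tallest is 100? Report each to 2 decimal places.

Expanding (0.547 + 0.453)^3:
P(M) = 0.547^3 = 0.163667
P(M+2) = 3 × 0.547^2 × 0.453^1 = 0.406625
P(M+4) = 3 × 0.547^1 × 0.453^2 = 0.336748
P(M+6) = 0.453^3 = 0.092960
The M+2 peak is largest (0.406625); scaling to 100 gives 40.25 : 100.00 : 82.82 : 22.86.

40.25 : 100.00 : 82.82 : 22.86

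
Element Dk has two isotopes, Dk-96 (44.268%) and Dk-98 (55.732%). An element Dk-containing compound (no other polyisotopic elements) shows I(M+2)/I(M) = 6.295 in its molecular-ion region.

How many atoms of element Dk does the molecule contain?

5

For n independent Dk atoms, I(M+2)/I(M) = n · (abundance Dk-98) / (abundance Dk-96) = n · 0.55732/0.44268.
n = 6.295 × 0.44268/0.55732 = 5.00 ≈ 5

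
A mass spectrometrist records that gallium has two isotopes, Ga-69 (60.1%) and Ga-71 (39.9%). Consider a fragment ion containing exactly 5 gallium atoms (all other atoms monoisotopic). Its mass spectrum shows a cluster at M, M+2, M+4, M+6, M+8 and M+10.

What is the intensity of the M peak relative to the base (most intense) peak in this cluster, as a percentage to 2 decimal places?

Binomial terms of (0.601 + 0.399)^5: M 0.0784, M+2 0.2603, M+4 0.3456, M+6 0.2294, M+8 0.0762, M+10 0.0101 → M+4 is the base peak.
P(M+4) = C(5,2) × 0.601^3 × 0.399^2 = 10 × 0.2170818 × 0.159201 = 0.345596 (base)
P(M) = C(5,0) × 0.601^5 × 0.399^0 = 1 × 0.07841016 × 1.0000 = 0.078410
Relative intensity = 0.078410 / 0.345596 × 100 = 22.69

22.69%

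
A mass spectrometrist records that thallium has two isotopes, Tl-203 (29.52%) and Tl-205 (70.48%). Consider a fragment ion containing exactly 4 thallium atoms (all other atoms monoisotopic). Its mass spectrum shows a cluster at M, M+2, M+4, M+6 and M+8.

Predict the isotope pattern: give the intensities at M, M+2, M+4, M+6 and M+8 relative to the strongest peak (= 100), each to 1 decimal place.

Expanding (0.2952 + 0.7048)^4:
P(M) = 0.2952^4 = 0.007594
P(M+2) = 4 × 0.2952^3 × 0.7048^1 = 0.072523
P(M+4) = 6 × 0.2952^2 × 0.7048^2 = 0.259726
P(M+6) = 4 × 0.2952^1 × 0.7048^3 = 0.413403
P(M+8) = 0.7048^4 = 0.246754
The M+6 peak is largest (0.413403); scaling to 100 gives 1.8 : 17.5 : 62.8 : 100.0 : 59.7.

1.8 : 17.5 : 62.8 : 100.0 : 59.7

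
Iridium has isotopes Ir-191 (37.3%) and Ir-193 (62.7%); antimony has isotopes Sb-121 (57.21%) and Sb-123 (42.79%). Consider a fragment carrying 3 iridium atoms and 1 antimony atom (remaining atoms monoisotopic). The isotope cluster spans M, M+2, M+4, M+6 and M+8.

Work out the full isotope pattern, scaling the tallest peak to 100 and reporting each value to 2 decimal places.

Iridium pattern (n=3): 0.05189512 : 0.26170165 : 0.43991135 : 0.24649188
Antimony pattern (n=1): 0.5721 : 0.4279
Convolve the two distributions (both contribute in 2-u steps):
  M: 0.05189512×0.5721 = 0.029689
  M+2: 0.05189512×0.4279 + 0.26170165×0.5721 = 0.171925
  M+4: 0.26170165×0.4279 + 0.43991135×0.5721 = 0.363655
  M+6: 0.43991135×0.4279 + 0.24649188×0.5721 = 0.329256
  M+8: 0.24649188×0.4279 = 0.105474
Scale to base peak (0.363655) = 100: 8.16 : 47.28 : 100.00 : 90.54 : 29.00

8.16 : 47.28 : 100.00 : 90.54 : 29.00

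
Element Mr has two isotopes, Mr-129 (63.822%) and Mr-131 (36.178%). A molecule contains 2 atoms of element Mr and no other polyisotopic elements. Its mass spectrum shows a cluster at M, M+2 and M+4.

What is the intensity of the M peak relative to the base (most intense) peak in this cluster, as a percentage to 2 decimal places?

88.21%

Binomial terms of (0.63822 + 0.36178)^2: M 0.4073, M+2 0.4618, M+4 0.1309 → M+2 is the base peak.
P(M+2) = C(2,1) × 0.63822^1 × 0.36178^1 = 2 × 0.63822 × 0.36178 = 0.461790 (base)
P(M) = C(2,0) × 0.63822^2 × 0.36178^0 = 1 × 0.40732477 × 1.0000 = 0.407325
Relative intensity = 0.407325 / 0.461790 × 100 = 88.21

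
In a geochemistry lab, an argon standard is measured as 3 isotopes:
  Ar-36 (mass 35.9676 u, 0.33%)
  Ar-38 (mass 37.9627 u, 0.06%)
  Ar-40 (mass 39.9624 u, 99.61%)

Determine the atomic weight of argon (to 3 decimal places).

39.948 u

The abundance-weighted mean is 0.0033 × 35.9676 + 0.0006 × 37.9627 + 0.9961 × 39.9624
= 0.11869 + 0.02278 + 39.80655 = 39.94802 u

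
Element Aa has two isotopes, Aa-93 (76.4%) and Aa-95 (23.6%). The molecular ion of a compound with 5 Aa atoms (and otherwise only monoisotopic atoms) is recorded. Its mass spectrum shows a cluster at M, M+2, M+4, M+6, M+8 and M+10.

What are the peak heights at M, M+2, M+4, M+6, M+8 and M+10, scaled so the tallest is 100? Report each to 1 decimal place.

64.7 : 100.0 : 61.8 : 19.1 : 2.9 : 0.2

The 5 Aa atoms are independent, so intensities follow the terms of (0.764 + 0.236)^5.
P(M) = 0.764^5 = 0.260296
P(M+2) = 5 × 0.764^4 × 0.236^1 = 0.402027
P(M+4) = 10 × 0.764^3 × 0.236^2 = 0.248373
P(M+6) = 10 × 0.764^2 × 0.236^3 = 0.076722
P(M+8) = 5 × 0.764^1 × 0.236^4 = 0.011850
P(M+10) = 0.236^5 = 0.000732
The M+2 peak is largest (0.402027); scaling to 100 gives 64.7 : 100.0 : 61.8 : 19.1 : 2.9 : 0.2.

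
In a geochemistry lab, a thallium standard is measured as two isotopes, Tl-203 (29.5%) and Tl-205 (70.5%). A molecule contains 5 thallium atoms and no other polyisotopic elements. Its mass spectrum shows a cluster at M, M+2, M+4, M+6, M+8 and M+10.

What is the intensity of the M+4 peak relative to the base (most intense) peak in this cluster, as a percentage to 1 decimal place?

35.0%

(0.295 + 0.705)^5 gives M 0.0022, M+2 0.0267, M+4 0.1276, M+6 0.3049, M+8 0.3644, M+10 0.1742; the largest is M+8.
P(M+8) = C(5,4) × 0.295^1 × 0.705^4 = 5 × 0.2950 × 0.24703385 = 0.364375 (base)
P(M+4) = C(5,2) × 0.295^3 × 0.705^2 = 10 × 0.02567237 × 0.497025 = 0.127598
Relative intensity = 0.127598 / 0.364375 × 100 = 35.0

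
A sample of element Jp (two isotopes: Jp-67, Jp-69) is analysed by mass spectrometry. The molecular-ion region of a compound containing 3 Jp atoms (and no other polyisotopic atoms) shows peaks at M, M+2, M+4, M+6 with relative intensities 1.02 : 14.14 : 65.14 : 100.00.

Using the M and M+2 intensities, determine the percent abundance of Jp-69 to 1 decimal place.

Let p = fractional abundance of Jp-67. I(M+2)/I(M) = [C(3,1)·p^2·(1−p)] / p^3 = 3·(1−p)/p = 14.14/1.02 = 13.8627
(1−p)/p = 13.8627/3 = 4.6209  ⇒  p = 1/(1 + 4.6209) = 0.1779
Jp-67: 17.8%, Jp-69: 82.2%.

82.2%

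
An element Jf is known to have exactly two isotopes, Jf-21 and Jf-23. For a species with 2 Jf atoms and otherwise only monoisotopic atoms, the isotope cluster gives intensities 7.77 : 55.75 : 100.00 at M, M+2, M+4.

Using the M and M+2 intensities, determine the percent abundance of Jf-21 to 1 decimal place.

Let p = fractional abundance of Jf-21. I(M+2)/I(M) = [C(2,1)·p^1·(1−p)] / p^2 = 2·(1−p)/p = 55.75/7.77 = 7.1750
(1−p)/p = 7.1750/2 = 3.5875  ⇒  p = 1/(1 + 3.5875) = 0.2180
Jf-21: 21.8%, Jf-23: 78.2%.

21.8%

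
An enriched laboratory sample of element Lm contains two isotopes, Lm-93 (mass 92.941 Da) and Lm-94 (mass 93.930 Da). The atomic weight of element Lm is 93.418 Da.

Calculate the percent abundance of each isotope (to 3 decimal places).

Lm-93: 51.769%, Lm-94: 48.231%

With x = fraction of Lm-93 (so Lm-94 is 1 − x):
92.941·x + 93.930·(1 − x) = 93.418
(92.941 − 93.930)·x = 93.418 − 93.930
x = -0.512 / -0.989 = 0.51769 → 51.769% Lm-93, 48.231% Lm-94.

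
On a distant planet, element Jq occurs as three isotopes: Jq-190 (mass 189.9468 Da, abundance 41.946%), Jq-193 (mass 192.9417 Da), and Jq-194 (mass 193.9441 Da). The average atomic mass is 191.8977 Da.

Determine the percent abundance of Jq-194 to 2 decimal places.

Let x and y be the fractions of Jq-193 and Jq-194. Then x + y = 1 − 0.41946 = 0.58054 and 192.9417x + 193.9441y = 191.8977 − 0.41946×189.9468 = 112.222615272.
Substituting: 192.9417x + 193.9441(0.58054 − x) = 112.222615272
(192.9417 − 193.9441)x = -0.369692542  ⇒  x = 0.36881, y = 0.21173
Jq-193: 36.88%, Jq-194: 21.17%.

21.17%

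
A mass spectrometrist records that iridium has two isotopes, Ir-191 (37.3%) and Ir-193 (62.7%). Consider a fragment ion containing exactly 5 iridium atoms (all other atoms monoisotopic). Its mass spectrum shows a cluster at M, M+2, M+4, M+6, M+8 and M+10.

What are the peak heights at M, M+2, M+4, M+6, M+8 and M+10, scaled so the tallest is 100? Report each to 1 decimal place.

2.1 : 17.7 : 59.5 : 100.0 : 84.0 : 28.3

Expanding (0.373 + 0.627)^5:
P(M) = 0.373^5 = 0.007220
P(M+2) = 5 × 0.373^4 × 0.627^1 = 0.060684
P(M+4) = 10 × 0.373^3 × 0.627^2 = 0.204015
P(M+6) = 10 × 0.373^2 × 0.627^3 = 0.342942
P(M+8) = 5 × 0.373^1 × 0.627^4 = 0.288237
P(M+10) = 0.627^5 = 0.096903
The M+6 peak is largest (0.342942); scaling to 100 gives 2.1 : 17.7 : 59.5 : 100.0 : 84.0 : 28.3.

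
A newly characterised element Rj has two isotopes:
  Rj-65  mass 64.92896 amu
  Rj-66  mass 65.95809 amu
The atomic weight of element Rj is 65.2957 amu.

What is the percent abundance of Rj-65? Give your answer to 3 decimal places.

64.364%

With x = fraction of Rj-65 (so Rj-66 is 1 − x):
64.92896·x + 65.95809·(1 − x) = 65.2957
(64.92896 − 65.95809)·x = 65.2957 − 65.95809
x = -0.66239 / -1.02913 = 0.64364 → 64.364% Rj-65, 35.636% Rj-66.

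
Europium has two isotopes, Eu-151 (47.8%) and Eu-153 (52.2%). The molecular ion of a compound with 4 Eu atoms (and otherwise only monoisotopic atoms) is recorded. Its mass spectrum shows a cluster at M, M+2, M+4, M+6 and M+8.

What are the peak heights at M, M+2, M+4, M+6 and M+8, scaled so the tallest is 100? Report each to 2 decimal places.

13.98 : 61.05 : 100.00 : 72.80 : 19.88

Each Eu atom is independently Eu-151 (p = 0.478) or Eu-153 (q = 0.522); the cluster is the binomial expansion (p + q)^4.
P(M) = 0.478^4 = 0.052205
P(M+2) = 4 × 0.478^3 × 0.522^1 = 0.228042
P(M+4) = 6 × 0.478^2 × 0.522^2 = 0.373549
P(M+6) = 4 × 0.478^1 × 0.522^3 = 0.271956
P(M+8) = 0.522^4 = 0.074248
The M+4 peak is largest (0.373549); scaling to 100 gives 13.98 : 61.05 : 100.00 : 72.80 : 19.88.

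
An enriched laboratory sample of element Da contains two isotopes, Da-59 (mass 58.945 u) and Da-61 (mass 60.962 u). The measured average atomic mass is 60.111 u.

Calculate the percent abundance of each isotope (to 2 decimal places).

Let x be the fractional abundance of Da-59; then Da-61 has abundance 1 − x.
58.945·x + 60.962·(1 − x) = 60.111
(58.945 − 60.962)·x = 60.111 − 60.962
x = -0.851 / -2.017 = 0.42191 → 42.19% Da-59, 57.81% Da-61.

Da-59: 42.19%, Da-61: 57.81%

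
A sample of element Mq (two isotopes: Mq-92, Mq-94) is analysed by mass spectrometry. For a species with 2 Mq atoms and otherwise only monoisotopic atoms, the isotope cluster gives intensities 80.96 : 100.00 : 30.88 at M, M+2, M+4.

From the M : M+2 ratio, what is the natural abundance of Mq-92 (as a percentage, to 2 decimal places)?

61.82%

If p is the fraction of Mq that is Mq-92, then I(M+2)/I(M) = [C(2,1)·p^1·(1−p)] / p^2 = 2·(1−p)/p = 100.00/80.96 = 1.2352
(1−p)/p = 1.2352/2 = 0.6176  ⇒  p = 1/(1 + 0.6176) = 0.6182
Mq-92: 61.82%, Mq-94: 38.18%.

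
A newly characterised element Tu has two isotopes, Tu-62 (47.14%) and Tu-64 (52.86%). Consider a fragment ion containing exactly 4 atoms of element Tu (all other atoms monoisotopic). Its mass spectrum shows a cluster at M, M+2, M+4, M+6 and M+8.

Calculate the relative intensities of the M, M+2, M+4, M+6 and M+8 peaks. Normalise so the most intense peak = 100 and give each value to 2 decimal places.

Expanding (0.4714 + 0.5286)^4:
P(M) = 0.4714^4 = 0.049381
P(M+2) = 4 × 0.4714^3 × 0.5286^1 = 0.221491
P(M+4) = 6 × 0.4714^2 × 0.5286^2 = 0.372550
P(M+6) = 4 × 0.4714^1 × 0.5286^3 = 0.278504
P(M+8) = 0.5286^4 = 0.078074
The M+4 peak is largest (0.372550); scaling to 100 gives 13.25 : 59.45 : 100.00 : 74.76 : 20.96.

13.25 : 59.45 : 100.00 : 74.76 : 20.96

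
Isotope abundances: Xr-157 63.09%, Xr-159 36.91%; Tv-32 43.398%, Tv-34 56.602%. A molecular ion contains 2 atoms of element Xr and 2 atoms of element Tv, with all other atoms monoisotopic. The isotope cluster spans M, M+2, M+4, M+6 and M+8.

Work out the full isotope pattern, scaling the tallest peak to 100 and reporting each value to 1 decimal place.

19.6 : 74.2 : 100.0 : 56.6 : 11.4

Element Xr pattern (n=2): 0.39803481 : 0.46573038 : 0.13623481
Element Tv pattern (n=2): 0.18833864 : 0.49128272 : 0.32037864
Convolve the two distributions (both contribute in 2-u steps):
  M: 0.39803481×0.18833864 = 0.074965
  M+2: 0.39803481×0.49128272 + 0.46573038×0.18833864 = 0.283263
  M+4: 0.39803481×0.32037864 + 0.46573038×0.49128272 + 0.13623481×0.18833864 = 0.381985
  M+6: 0.46573038×0.32037864 + 0.13623481×0.49128272 = 0.216140
  M+8: 0.13623481×0.32037864 = 0.043647
Scale to base peak (0.381985) = 100: 19.6 : 74.2 : 100.0 : 56.6 : 11.4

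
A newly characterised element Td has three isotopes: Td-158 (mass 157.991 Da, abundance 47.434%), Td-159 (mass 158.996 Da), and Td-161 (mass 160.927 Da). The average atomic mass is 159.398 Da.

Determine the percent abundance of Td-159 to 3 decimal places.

7.060%

Let x and y be the fractions of Td-159 and Td-161. Then x + y = 1 − 0.47434 = 0.52566 and 158.996x + 160.927y = 159.398 − 0.47434×157.991 = 84.45654906.
Substituting: 158.996x + 160.927(0.52566 − x) = 84.45654906
(158.996 − 160.927)x = -0.13633776  ⇒  x = 0.07060, y = 0.45506
Td-159: 7.060%, Td-161: 45.506%.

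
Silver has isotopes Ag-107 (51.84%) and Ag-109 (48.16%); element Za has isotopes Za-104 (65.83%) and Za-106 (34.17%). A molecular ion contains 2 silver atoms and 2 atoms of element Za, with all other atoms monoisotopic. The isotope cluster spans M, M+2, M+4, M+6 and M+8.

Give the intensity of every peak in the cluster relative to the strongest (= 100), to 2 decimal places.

Silver pattern (n=2): 0.26873856 : 0.49932288 : 0.23193856
Element Za pattern (n=2): 0.43335889 : 0.44988222 : 0.11675889
Convolve the two distributions (both contribute in 2-u steps):
  M: 0.26873856×0.43335889 = 0.116460
  M+2: 0.26873856×0.44988222 + 0.49932288×0.43335889 = 0.337287
  M+4: 0.26873856×0.11675889 + 0.49932288×0.44988222 + 0.23193856×0.43335889 = 0.356527
  M+6: 0.49932288×0.11675889 + 0.23193856×0.44988222 = 0.162645
  M+8: 0.23193856×0.11675889 = 0.027081
Scale to base peak (0.356527) = 100: 32.67 : 94.60 : 100.00 : 45.62 : 7.60

32.67 : 94.60 : 100.00 : 45.62 : 7.60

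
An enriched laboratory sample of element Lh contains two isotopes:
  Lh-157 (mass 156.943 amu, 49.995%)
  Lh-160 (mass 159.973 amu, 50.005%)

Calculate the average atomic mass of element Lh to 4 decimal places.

Average mass = Σ (abundance × isotope mass) = 0.49995 × 156.943 + 0.50005 × 159.973
= 78.46365 + 79.99450 = 158.45815 amu

158.4582 amu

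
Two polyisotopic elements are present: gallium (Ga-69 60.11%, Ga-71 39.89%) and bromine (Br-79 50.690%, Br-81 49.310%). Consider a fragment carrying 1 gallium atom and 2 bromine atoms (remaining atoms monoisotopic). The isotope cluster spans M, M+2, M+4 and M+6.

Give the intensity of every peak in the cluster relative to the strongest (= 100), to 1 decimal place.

38.3 : 100.0 : 85.8 : 24.1

Gallium pattern (n=1): 0.6011 : 0.3989
Bromine pattern (n=2): 0.25694761 : 0.49990478 : 0.24314761
Convolve the two distributions (both contribute in 2-u steps):
  M: 0.6011×0.25694761 = 0.154451
  M+2: 0.6011×0.49990478 + 0.3989×0.25694761 = 0.402989
  M+4: 0.6011×0.24314761 + 0.3989×0.49990478 = 0.345568
  M+6: 0.3989×0.24314761 = 0.096992
Scale to base peak (0.402989) = 100: 38.3 : 100.0 : 85.8 : 24.1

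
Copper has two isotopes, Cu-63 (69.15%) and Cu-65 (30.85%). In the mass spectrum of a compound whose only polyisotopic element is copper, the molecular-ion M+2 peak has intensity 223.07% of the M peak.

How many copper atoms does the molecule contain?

5

With n Cu atoms, P(M+2)/P(M) = C(n,1)·p^(n−1)q / p^n = n·q/p = n · 0.3085/0.6915.
n = 2.2307 × 0.6915/0.3085 = 5.00 ≈ 5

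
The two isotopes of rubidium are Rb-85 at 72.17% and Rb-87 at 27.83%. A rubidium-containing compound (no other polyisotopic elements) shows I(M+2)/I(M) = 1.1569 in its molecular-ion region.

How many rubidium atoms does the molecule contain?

3

With n Rb atoms, P(M+2)/P(M) = C(n,1)·p^(n−1)q / p^n = n·q/p = n · 0.2783/0.7217.
n = 1.1569 × 0.7217/0.2783 = 3.00 ≈ 3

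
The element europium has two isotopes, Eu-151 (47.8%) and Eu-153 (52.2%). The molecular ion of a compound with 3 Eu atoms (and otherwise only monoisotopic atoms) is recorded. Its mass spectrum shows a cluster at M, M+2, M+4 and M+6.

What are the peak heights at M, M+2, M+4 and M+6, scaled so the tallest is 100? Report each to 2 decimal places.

The 3 Eu atoms are independent, so intensities follow the terms of (0.478 + 0.522)^3.
P(M) = 0.478^3 = 0.109215
P(M+2) = 3 × 0.478^2 × 0.522^1 = 0.357806
P(M+4) = 3 × 0.478^1 × 0.522^2 = 0.390742
P(M+6) = 0.522^3 = 0.142237
The M+4 peak is largest (0.390742); scaling to 100 gives 27.95 : 91.57 : 100.00 : 36.40.

27.95 : 91.57 : 100.00 : 36.40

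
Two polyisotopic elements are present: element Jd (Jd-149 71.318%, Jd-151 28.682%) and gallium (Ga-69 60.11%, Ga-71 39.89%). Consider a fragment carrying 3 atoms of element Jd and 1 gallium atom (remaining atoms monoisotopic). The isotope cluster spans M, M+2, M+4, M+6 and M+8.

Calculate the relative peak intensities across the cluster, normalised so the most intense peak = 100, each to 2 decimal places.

Element Jd pattern (n=3): 0.36274169 : 0.43765208 : 0.17601078 : 0.02359545
Gallium pattern (n=1): 0.6011 : 0.3989
Convolve the two distributions (both contribute in 2-u steps):
  M: 0.36274169×0.6011 = 0.218044
  M+2: 0.36274169×0.3989 + 0.43765208×0.6011 = 0.407770
  M+4: 0.43765208×0.3989 + 0.17601078×0.6011 = 0.280379
  M+6: 0.17601078×0.3989 + 0.02359545×0.6011 = 0.084394
  M+8: 0.02359545×0.3989 = 0.009412
Scale to base peak (0.407770) = 100: 53.47 : 100.00 : 68.76 : 20.70 : 2.31

53.47 : 100.00 : 68.76 : 20.70 : 2.31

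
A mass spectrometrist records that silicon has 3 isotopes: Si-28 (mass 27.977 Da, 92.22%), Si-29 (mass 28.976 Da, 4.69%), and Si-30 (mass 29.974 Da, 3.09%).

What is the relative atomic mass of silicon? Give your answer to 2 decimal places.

28.09 Da

Weight each isotope mass by its fractional abundance: 0.9222 × 27.977 + 0.0469 × 28.976 + 0.0309 × 29.974
= 25.8004 + 1.3590 + 0.9262 = 28.0856 Da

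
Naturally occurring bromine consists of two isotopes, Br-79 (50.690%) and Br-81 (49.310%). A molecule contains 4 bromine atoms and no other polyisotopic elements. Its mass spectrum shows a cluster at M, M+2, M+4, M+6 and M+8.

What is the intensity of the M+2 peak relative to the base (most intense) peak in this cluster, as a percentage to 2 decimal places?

Term probabilities: M 0.0660, M+2 0.2569, M+4 0.3749, M+6 0.2431, M+8 0.0591. Base peak = M+4.
P(M+4) = C(4,2) × 0.50690^2 × 0.49310^2 = 6 × 0.25694761 × 0.24314761 = 0.374857 (base)
P(M+2) = C(4,1) × 0.50690^3 × 0.49310^1 = 4 × 0.13024674 × 0.4931 = 0.256899
Relative intensity = 0.256899 / 0.374857 × 100 = 68.53

68.53%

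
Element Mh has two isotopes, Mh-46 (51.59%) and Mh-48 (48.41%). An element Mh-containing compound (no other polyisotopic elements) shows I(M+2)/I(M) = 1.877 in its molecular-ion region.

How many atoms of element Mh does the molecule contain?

2

The M+2/M ratio from n Mh atoms is n · q/p = n · 0.4841/0.5159.
n = 1.877 × 0.5159/0.4841 = 2.00 ≈ 2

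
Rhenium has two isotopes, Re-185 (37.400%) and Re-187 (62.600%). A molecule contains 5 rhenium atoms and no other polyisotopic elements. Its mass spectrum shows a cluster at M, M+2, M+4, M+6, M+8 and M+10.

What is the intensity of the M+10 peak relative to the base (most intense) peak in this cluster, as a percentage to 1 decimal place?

28.0%

Term probabilities: M 0.0073, M+2 0.0612, M+4 0.2050, M+6 0.3431, M+8 0.2872, M+10 0.0961. Base peak = M+6.
P(M+6) = C(5,3) × 0.37400^2 × 0.62600^3 = 10 × 0.139876 × 0.24531438 = 0.343136 (base)
P(M+10) = C(5,5) × 0.37400^0 × 0.62600^5 = 1 × 1.0000 × 0.09613282 = 0.096133
Relative intensity = 0.096133 / 0.343136 × 100 = 28.0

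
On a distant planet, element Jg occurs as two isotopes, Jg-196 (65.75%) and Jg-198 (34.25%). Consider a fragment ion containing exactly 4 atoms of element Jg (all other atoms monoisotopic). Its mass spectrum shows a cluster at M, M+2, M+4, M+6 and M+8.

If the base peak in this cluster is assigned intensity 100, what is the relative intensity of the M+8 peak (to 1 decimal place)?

3.5

Binomial terms of (0.6575 + 0.3425)^4: M 0.1869, M+2 0.3894, M+4 0.3043, M+6 0.1057, M+8 0.0138 → M+2 is the base peak.
P(M+2) = C(4,1) × 0.6575^3 × 0.3425^1 = 4 × 0.28424136 × 0.3425 = 0.389411 (base)
P(M+8) = C(4,4) × 0.6575^0 × 0.3425^4 = 1 × 1.0000 × 0.01376076 = 0.013761
Relative intensity = 0.013761 / 0.389411 × 100 = 3.5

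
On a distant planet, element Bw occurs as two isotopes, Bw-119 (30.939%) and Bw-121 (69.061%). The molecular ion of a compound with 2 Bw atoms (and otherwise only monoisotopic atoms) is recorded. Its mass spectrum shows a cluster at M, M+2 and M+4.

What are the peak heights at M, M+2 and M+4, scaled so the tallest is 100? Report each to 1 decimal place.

20.1 : 89.6 : 100.0

Each Bw atom is independently Bw-119 (p = 0.30939) or Bw-121 (q = 0.69061); the cluster is the binomial expansion (p + q)^2.
P(M) = 0.30939^2 = 0.095722
P(M+2) = 2 × 0.30939^1 × 0.69061^1 = 0.427336
P(M+4) = 0.69061^2 = 0.476942
The M+4 peak is largest (0.476942); scaling to 100 gives 20.1 : 89.6 : 100.0.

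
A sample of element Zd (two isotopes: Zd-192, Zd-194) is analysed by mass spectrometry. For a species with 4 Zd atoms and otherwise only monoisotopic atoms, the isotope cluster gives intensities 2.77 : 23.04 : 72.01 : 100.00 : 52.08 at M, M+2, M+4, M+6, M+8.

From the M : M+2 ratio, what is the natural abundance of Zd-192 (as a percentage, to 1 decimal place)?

32.5%

Let p = fractional abundance of Zd-192. I(M+2)/I(M) = [C(4,1)·p^3·(1−p)] / p^4 = 4·(1−p)/p = 23.04/2.77 = 8.3177
(1−p)/p = 8.3177/4 = 2.0794  ⇒  p = 1/(1 + 2.0794) = 0.3247
Zd-192: 32.5%, Zd-194: 67.5%.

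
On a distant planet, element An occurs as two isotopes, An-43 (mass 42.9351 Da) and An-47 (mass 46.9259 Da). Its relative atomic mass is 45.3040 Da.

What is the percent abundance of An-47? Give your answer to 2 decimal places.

Writing the weighted mean with unknown fraction x of An-43:
42.9351·x + 46.9259·(1 − x) = 45.3040
(42.9351 − 46.9259)·x = 45.3040 − 46.9259
x = -1.6219 / -3.9908 = 0.40641 → 40.64% An-43, 59.36% An-47.

59.36%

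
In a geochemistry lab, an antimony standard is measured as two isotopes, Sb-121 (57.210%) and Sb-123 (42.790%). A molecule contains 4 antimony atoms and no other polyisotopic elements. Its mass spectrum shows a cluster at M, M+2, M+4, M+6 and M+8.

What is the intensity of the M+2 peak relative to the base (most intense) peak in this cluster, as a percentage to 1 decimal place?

Binomial terms of (0.57210 + 0.42790)^4: M 0.1071, M+2 0.3205, M+4 0.3596, M+6 0.1793, M+8 0.0335 → M+4 is the base peak.
P(M+4) = C(4,2) × 0.57210^2 × 0.42790^2 = 6 × 0.32729841 × 0.18309841 = 0.359567 (base)
P(M+2) = C(4,1) × 0.57210^3 × 0.42790^1 = 4 × 0.18724742 × 0.4279 = 0.320493
Relative intensity = 0.320493 / 0.359567 × 100 = 89.1

89.1%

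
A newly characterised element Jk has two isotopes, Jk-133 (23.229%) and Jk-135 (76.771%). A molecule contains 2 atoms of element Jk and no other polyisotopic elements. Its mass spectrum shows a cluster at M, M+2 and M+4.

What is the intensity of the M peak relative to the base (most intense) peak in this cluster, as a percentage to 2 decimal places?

9.16%

(0.23229 + 0.76771)^2 gives M 0.0540, M+2 0.3567, M+4 0.5894; the largest is M+4.
P(M+4) = C(2,2) × 0.23229^0 × 0.76771^2 = 1 × 1.0000 × 0.58937864 = 0.589379 (base)
P(M) = C(2,0) × 0.23229^2 × 0.76771^0 = 1 × 0.05395864 × 1.0000 = 0.053959
Relative intensity = 0.053959 / 0.589379 × 100 = 9.16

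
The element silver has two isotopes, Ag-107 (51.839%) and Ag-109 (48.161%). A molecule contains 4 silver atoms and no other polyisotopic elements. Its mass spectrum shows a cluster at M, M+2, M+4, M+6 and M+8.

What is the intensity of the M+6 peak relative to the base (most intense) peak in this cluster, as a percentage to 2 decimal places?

61.94%

Term probabilities: M 0.0722, M+2 0.2684, M+4 0.3740, M+6 0.2316, M+8 0.0538. Base peak = M+4.
P(M+4) = C(4,2) × 0.51839^2 × 0.48161^2 = 6 × 0.26872819 × 0.23194819 = 0.373986 (base)
P(M+6) = C(4,3) × 0.51839^1 × 0.48161^3 = 4 × 0.51839 × 0.11170857 = 0.231634
Relative intensity = 0.231634 / 0.373986 × 100 = 61.94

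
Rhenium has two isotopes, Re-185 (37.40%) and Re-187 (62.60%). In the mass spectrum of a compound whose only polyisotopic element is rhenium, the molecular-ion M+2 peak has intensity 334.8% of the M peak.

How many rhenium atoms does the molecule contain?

2

With n Re atoms, P(M+2)/P(M) = C(n,1)·p^(n−1)q / p^n = n·q/p = n · 0.6260/0.3740.
n = 3.348 × 0.3740/0.6260 = 2.00 ≈ 2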